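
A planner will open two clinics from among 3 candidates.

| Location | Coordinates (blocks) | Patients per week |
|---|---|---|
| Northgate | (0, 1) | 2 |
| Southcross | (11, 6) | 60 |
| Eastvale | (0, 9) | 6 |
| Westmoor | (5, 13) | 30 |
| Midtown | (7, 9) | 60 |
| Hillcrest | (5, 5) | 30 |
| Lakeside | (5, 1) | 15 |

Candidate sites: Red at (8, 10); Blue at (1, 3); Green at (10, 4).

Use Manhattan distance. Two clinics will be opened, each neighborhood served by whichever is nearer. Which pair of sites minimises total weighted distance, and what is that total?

Evaluate every pair (each demand assigned to the nearer of the two):
  {Red, Green}: total = 860
  {Red, Blue}: total = 1038
  {Blue, Green}: total = 1398
Best pair: {Red, Green} with total 860.

{Red, Green}, total 860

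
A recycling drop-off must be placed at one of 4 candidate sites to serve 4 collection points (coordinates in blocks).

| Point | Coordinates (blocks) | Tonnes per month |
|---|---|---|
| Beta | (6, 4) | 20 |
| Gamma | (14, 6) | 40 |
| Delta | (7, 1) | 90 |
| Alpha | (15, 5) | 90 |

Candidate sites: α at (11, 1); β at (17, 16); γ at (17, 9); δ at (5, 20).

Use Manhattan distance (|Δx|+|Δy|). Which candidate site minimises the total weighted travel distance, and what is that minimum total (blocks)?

α, total 1560 blocks

Total weighted distance at each candidate:
  α (11, 1): total = 1560
  β (17, 16): total = 4400
  γ (17, 9): total = 2720
  δ (5, 20): total = 5400
Minimum is at α with total 1560 blocks.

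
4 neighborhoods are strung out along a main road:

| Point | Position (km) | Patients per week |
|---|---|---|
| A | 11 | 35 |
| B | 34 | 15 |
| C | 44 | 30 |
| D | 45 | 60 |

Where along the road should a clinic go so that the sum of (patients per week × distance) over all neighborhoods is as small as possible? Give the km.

For a sum of weighted absolute distances on a line, the optimum is the weighted median (not the mean). Total weight W = 140; half-weight = 70.
Sort by position and accumulate weight:
  km 11 (A, w=35) → cum 35
  km 34 (B, w=15) → cum 50
  km 44 (C, w=30) → cum 80  ≥ 70 → median here
  km 45 (D, w=60) → cum 140
Optimal location: km 44.

x = 44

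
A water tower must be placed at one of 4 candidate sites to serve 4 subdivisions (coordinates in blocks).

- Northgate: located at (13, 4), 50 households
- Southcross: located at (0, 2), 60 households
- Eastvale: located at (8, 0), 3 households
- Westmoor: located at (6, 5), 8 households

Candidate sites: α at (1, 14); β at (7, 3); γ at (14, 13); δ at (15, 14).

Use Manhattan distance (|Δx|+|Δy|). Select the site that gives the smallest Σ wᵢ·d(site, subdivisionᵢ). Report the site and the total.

Total weighted distance at each candidate:
  α (1, 14): total = 2055
  β (7, 3): total = 866
  γ (14, 13): total = 2185
  δ (15, 14): total = 2427
Minimum is at β with total 866 blocks.

β, total 866 blocks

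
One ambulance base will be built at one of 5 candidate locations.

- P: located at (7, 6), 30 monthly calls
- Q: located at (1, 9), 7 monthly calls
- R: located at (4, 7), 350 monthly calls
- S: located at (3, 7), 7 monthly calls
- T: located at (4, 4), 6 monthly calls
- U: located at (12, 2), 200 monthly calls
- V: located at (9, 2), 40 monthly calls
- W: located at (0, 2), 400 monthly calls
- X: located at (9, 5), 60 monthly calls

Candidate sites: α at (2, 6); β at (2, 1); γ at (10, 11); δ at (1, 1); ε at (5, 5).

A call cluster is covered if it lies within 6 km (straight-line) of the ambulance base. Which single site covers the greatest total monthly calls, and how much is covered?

Coverage radius r = 6 km; a point is covered iff (Δx)²+(Δy)² ≤ 6² = 36.
  α (2, 6): covers {P, Q, R, S, T, W} → 800
  β (2, 1): covers {T, W} → 406
  γ (10, 11): covers {P} → 30
  δ (1, 1): covers {T, W} → 406
  ε (5, 5): covers {P, Q, R, S, T, V, W, X} → 900
Maximum coverage at ε: 900 monthly calls.

ε, covering 900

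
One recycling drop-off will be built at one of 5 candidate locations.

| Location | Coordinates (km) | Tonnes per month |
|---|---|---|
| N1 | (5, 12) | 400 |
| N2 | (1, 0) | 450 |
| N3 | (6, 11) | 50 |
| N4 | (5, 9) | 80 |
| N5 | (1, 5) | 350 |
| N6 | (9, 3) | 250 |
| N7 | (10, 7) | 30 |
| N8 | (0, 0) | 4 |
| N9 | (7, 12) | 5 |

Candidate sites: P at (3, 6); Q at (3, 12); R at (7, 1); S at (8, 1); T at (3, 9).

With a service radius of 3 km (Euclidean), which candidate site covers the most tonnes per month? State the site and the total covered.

Coverage radius r = 3 km; a point is covered iff (Δx)²+(Δy)² ≤ 3² = 9.
  P (3, 6): covers {N5} → 350
  Q (3, 12): covers {N1} → 400
  R (7, 1): covers {N6} → 250
  S (8, 1): covers {N6} → 250
  T (3, 9): covers {N4} → 80
Maximum coverage at Q: 400 tonnes per month.

Q, covering 400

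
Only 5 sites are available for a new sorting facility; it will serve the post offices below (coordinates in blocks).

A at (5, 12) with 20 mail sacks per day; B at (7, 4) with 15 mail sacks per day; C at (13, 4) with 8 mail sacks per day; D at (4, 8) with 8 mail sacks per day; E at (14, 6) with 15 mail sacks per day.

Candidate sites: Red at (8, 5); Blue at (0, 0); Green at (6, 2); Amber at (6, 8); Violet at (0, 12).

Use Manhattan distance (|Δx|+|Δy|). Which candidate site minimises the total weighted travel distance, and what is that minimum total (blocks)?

Total weighted distance at each candidate:
  Red (8, 5): total = 439
  Blue (0, 0): total = 1037
  Green (6, 2): total = 581
  Amber (6, 8): total = 429
  Violet (0, 12): total = 857
Minimum is at Amber with total 429 blocks.

Amber, total 429 blocks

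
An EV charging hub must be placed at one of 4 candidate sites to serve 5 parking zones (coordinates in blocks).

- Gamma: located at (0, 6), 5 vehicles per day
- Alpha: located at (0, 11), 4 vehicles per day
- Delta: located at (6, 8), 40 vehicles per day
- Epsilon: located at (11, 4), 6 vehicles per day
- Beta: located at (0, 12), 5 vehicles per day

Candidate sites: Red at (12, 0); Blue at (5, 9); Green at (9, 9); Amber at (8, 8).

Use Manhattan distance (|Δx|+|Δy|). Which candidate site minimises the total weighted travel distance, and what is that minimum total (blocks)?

Blue, total 254 blocks

Total weighted distance at each candidate:
  Red (12, 0): total = 892
  Blue (5, 9): total = 254
  Green (9, 9): total = 366
  Amber (8, 8): total = 276
Minimum is at Blue with total 254 blocks.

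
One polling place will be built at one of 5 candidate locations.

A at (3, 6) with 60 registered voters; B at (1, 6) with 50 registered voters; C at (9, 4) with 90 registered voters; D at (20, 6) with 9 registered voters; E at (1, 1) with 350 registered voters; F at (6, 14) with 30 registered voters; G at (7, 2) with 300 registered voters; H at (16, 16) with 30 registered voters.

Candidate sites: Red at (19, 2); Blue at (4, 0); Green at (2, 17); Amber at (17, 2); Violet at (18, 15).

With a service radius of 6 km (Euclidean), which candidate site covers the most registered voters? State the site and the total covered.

Blue, covering 650

Coverage radius r = 6 km; a point is covered iff (Δx)²+(Δy)² ≤ 6² = 36.
  Red (19, 2): covers {D} → 9
  Blue (4, 0): covers {E, G} → 650
  Green (2, 17): covers {F} → 30
  Amber (17, 2): covers {D} → 9
  Violet (18, 15): covers {H} → 30
Maximum coverage at Blue: 650 registered voters.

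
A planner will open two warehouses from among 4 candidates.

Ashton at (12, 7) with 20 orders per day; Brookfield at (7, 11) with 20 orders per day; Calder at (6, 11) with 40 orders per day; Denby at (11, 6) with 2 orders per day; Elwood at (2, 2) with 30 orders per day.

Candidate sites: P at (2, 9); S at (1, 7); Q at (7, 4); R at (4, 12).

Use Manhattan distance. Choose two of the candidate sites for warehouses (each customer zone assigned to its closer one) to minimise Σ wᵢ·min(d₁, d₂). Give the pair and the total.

Evaluate every pair (each demand assigned to the nearer of the two):
  {Q, R}: total = 582
  {S, R}: total = 622
  {P, R}: total = 674
  {P, Q}: total = 762
  {P, S}: total = 802
  {S, Q}: total = 812
Best pair: {Q, R} with total 582.

{Q, R}, total 582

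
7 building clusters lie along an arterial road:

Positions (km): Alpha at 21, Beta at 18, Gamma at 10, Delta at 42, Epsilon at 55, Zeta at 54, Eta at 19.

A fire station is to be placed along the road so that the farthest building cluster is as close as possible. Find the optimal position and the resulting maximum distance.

The 1-center on a line is the midpoint of the two extreme points: leftmost at 10, rightmost at 55.
Optimal location = (10 + 55)/2 = 32.5; maximum distance = (55 − 10)/2 = 22.5.

location 32.5, max distance 22.5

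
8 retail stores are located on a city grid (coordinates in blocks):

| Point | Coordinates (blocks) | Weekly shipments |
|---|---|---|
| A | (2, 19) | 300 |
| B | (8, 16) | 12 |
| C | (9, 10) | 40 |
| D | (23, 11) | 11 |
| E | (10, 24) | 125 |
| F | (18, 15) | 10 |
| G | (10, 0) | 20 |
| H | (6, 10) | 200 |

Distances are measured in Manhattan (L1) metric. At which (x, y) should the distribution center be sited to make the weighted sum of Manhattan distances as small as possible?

(6, 19)

Manhattan distance separates: Σwᵢ(|x−xᵢ|+|y−yᵢ|) = Σwᵢ|x−xᵢ| + Σwᵢ|y−yᵢ|, so x and y are optimised independently as 1-D weighted medians.
Total weight W = 718; half = 359.
x-coordinate, sorted with cumulative weight:
  x=2 (A, w=300) cum 300
  x=6 (H, w=200) cum 500  ← median
  x=8 (B, w=12) cum 512
  x=9 (C, w=40) cum 552
  x=10 (E, w=125) cum 677
  x=10 (G, w=20) cum 697
  x=18 (F, w=10) cum 707
  x=23 (D, w=11) cum 718
⇒ x* = 6
y-coordinate, sorted with cumulative weight:
  y=0 (G, w=20) cum 20
  y=10 (C, w=40) cum 60
  y=10 (H, w=200) cum 260
  y=11 (D, w=11) cum 271
  y=15 (F, w=10) cum 281
  y=16 (B, w=12) cum 293
  y=19 (A, w=300) cum 593  ← median
  y=24 (E, w=125) cum 718
⇒ y* = 19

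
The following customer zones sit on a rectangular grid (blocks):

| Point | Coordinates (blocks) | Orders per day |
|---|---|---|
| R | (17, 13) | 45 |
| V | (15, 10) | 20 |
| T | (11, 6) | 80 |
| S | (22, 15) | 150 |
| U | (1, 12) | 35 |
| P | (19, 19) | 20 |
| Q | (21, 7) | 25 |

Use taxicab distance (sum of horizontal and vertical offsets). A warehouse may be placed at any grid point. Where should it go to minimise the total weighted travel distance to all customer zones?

(19, 13)

Manhattan distance separates: Σwᵢ(|x−xᵢ|+|y−yᵢ|) = Σwᵢ|x−xᵢ| + Σwᵢ|y−yᵢ|, so x and y are optimised independently as 1-D weighted medians.
Total weight W = 375; half = 187.5.
x-coordinate, sorted with cumulative weight:
  x=1 (U, w=35) cum 35
  x=11 (T, w=80) cum 115
  x=15 (V, w=20) cum 135
  x=17 (R, w=45) cum 180
  x=19 (P, w=20) cum 200  ← median
  x=21 (Q, w=25) cum 225
  x=22 (S, w=150) cum 375
⇒ x* = 19
y-coordinate, sorted with cumulative weight:
  y=6 (T, w=80) cum 80
  y=7 (Q, w=25) cum 105
  y=10 (V, w=20) cum 125
  y=12 (U, w=35) cum 160
  y=13 (R, w=45) cum 205  ← median
  y=15 (S, w=150) cum 355
  y=19 (P, w=20) cum 375
⇒ y* = 13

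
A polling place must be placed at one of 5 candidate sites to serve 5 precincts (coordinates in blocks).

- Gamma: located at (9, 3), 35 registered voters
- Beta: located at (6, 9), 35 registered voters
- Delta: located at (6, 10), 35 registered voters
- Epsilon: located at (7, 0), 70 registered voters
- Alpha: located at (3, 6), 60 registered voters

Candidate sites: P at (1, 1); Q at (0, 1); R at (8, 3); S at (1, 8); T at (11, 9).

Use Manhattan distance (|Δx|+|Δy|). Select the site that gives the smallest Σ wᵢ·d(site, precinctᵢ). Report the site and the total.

Total weighted distance at each candidate:
  P (1, 1): total = 2205
  Q (0, 1): total = 2440
  R (8, 3): total = 1390
  S (1, 8): total = 2130
  T (11, 9): total = 2235
Minimum is at R with total 1390 blocks.

R, total 1390 blocks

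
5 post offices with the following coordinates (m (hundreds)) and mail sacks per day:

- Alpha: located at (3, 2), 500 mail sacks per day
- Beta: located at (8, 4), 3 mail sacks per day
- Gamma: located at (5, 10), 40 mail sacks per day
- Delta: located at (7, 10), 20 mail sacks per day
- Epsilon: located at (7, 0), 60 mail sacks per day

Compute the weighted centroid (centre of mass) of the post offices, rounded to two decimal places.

(3.67, 2.59)

The minimiser of Σwᵢ‖p−pᵢ‖² is the weighted centroid p* = (Σwᵢpᵢ)/(Σwᵢ).
Σwᵢ = 623.
Σwᵢxᵢ = 500·3 + 3·8 + 40·5 + 20·7 + 60·7 = 2284.
Σwᵢyᵢ = 500·2 + 3·4 + 40·10 + 20·10 + 60·0 = 1612.
x* = 2284/623 = 3.67, y* = 1612/623 = 2.59.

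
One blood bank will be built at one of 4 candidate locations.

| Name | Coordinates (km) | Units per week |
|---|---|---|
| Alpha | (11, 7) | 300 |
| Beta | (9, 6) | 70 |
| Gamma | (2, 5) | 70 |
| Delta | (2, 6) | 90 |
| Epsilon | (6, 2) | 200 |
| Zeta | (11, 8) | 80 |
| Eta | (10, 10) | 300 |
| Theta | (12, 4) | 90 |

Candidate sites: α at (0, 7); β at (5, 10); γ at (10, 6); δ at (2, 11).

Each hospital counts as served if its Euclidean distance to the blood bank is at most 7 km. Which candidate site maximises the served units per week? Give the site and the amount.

γ, covering 1040

Coverage radius r = 7 km; a point is covered iff (Δx)²+(Δy)² ≤ 7² = 49.
  α (0, 7): covers {Gamma, Delta} → 160
  β (5, 10): covers {Alpha, Beta, Gamma, Delta, Zeta, Eta} → 910
  γ (10, 6): covers {Alpha, Beta, Epsilon, Zeta, Eta, Theta} → 1040
  δ (2, 11): covers {Gamma, Delta} → 160
Maximum coverage at γ: 1040 units per week.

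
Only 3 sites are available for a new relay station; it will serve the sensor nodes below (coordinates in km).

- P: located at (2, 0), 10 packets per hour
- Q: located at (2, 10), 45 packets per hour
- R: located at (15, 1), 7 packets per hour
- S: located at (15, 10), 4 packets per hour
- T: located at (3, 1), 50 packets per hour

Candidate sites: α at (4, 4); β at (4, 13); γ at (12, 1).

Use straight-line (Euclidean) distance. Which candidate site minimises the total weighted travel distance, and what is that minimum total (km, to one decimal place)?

α, total 617.4 km

Total weighted distance at each candidate:
  α (4, 4): total = 617.4
  β (4, 13): total = 1055.4
  γ (12, 1): total = 1214.9
Minimum is at α with total 617.4 km.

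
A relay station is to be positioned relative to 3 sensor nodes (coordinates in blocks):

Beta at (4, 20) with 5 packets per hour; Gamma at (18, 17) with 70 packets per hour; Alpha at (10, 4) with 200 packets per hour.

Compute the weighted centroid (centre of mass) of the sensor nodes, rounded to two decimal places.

(11.93, 7.60)

The minimiser of Σwᵢ‖p−pᵢ‖² is the weighted centroid p* = (Σwᵢpᵢ)/(Σwᵢ).
Σwᵢ = 275.
Σwᵢxᵢ = 5·4 + 70·18 + 200·10 = 3280.
Σwᵢyᵢ = 5·20 + 70·17 + 200·4 = 2090.
x* = 3280/275 = 11.93, y* = 2090/275 = 7.60.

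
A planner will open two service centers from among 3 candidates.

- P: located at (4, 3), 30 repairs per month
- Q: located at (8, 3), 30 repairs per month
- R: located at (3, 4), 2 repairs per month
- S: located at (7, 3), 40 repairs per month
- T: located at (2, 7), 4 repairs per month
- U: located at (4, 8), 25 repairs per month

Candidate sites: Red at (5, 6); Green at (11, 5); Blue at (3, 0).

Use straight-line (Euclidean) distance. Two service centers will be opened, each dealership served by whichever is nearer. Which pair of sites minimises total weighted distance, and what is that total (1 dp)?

{Red, Green}, total 421.5

Evaluate every pair (each demand assigned to the nearer of the two):
  {Red, Green}: total = 421.5
  {Red, Blue}: total = 440.6
  {Green, Blue}: total = 608.6
Best pair: {Red, Green} with total 421.5.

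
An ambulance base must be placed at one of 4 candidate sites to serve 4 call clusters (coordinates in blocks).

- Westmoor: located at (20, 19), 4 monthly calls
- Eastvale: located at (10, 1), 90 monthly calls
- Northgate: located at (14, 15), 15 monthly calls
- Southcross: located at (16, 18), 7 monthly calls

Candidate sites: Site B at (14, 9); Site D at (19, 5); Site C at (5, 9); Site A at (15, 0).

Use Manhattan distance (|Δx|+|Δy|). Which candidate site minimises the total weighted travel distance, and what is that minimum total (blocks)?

Total weighted distance at each candidate:
  Site B (14, 9): total = 1311
  Site D (19, 5): total = 1567
  Site C (5, 9): total = 1635
  Site A (15, 0): total = 1009
Minimum is at Site A with total 1009 blocks.

Site A, total 1009 blocks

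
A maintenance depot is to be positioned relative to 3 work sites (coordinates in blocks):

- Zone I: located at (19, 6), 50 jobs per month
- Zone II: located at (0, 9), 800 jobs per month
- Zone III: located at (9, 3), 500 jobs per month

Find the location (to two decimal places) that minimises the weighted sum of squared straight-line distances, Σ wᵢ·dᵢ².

The minimiser of Σwᵢ‖p−pᵢ‖² is the weighted centroid p* = (Σwᵢpᵢ)/(Σwᵢ).
Σwᵢ = 1350.
Σwᵢxᵢ = 50·19 + 800·0 + 500·9 = 5450.
Σwᵢyᵢ = 50·6 + 800·9 + 500·3 = 9000.
x* = 5450/1350 = 4.04, y* = 9000/1350 = 6.67.

(4.04, 6.67)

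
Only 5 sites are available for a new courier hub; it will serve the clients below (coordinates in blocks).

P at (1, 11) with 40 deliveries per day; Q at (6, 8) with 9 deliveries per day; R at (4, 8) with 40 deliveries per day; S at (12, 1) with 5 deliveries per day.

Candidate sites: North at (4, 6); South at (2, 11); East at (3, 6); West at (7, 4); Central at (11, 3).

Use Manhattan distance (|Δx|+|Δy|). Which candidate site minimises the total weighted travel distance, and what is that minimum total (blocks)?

South, total 403 blocks

Total weighted distance at each candidate:
  North (4, 6): total = 501
  South (2, 11): total = 403
  East (3, 6): total = 515
  West (7, 4): total = 885
  Central (11, 3): total = 1305
Minimum is at South with total 403 blocks.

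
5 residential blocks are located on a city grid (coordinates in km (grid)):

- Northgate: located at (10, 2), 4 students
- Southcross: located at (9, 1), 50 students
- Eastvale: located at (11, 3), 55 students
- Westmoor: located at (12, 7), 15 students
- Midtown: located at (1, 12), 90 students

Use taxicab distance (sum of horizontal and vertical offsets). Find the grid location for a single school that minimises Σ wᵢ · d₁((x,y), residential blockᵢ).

Manhattan distance separates: Σwᵢ(|x−xᵢ|+|y−yᵢ|) = Σwᵢ|x−xᵢ| + Σwᵢ|y−yᵢ|, so x and y are optimised independently as 1-D weighted medians.
Total weight W = 214; half = 107.
x-coordinate, sorted with cumulative weight:
  x=1 (Midtown, w=90) cum 90
  x=9 (Southcross, w=50) cum 140  ← median
  x=10 (Northgate, w=4) cum 144
  x=11 (Eastvale, w=55) cum 199
  x=12 (Westmoor, w=15) cum 214
⇒ x* = 9
y-coordinate, sorted with cumulative weight:
  y=1 (Southcross, w=50) cum 50
  y=2 (Northgate, w=4) cum 54
  y=3 (Eastvale, w=55) cum 109  ← median
  y=7 (Westmoor, w=15) cum 124
  y=12 (Midtown, w=90) cum 214
⇒ y* = 3

(9, 3)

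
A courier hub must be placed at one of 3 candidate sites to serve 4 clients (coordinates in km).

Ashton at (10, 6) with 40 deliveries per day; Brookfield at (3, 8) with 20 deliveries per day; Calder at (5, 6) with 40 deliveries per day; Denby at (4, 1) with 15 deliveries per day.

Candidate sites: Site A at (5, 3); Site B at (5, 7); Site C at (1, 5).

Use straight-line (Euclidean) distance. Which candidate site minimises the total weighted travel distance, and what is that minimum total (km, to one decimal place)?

Total weighted distance at each candidate:
  Site A (5, 3): total = 494.5
  Site B (5, 7): total = 379.9
  Site C (1, 5): total = 674.3
Minimum is at Site B with total 379.9 km.

Site B, total 379.9 km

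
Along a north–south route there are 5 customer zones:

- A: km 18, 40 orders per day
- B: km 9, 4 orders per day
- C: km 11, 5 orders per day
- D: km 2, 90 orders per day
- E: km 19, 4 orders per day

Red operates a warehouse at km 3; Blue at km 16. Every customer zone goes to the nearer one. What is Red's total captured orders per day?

94

The indifferent point is the midpoint (3+16)/2 = 9.5; customer zones left of it (closer to Red at 3) go to Red, those right go to Blue.
  D at 2 (w=90) → Red
  B at 9 (w=4) → Red
  C at 11 (w=5) → Blue
  A at 18 (w=40) → Blue
  E at 19 (w=4) → Blue
Red captures 94; Blue captures 49.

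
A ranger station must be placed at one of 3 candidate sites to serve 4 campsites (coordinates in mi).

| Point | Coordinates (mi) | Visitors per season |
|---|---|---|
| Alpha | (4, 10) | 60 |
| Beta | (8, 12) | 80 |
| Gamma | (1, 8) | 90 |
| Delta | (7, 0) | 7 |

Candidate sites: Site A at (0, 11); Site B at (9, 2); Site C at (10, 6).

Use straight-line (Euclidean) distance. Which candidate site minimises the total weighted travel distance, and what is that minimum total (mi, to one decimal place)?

Total weighted distance at each candidate:
  Site A (0, 11): total = 1268.2
  Site B (9, 2): total = 2289.8
  Site C (10, 6): total = 1815.3
Minimum is at Site A with total 1268.2 mi.

Site A, total 1268.2 mi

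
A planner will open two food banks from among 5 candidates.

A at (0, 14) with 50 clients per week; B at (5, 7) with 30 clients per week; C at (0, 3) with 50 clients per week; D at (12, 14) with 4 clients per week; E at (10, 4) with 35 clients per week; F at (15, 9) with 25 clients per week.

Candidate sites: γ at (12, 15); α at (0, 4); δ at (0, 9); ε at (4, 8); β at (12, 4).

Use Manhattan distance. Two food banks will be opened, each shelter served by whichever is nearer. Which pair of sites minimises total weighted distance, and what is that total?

Evaluate every pair (each demand assigned to the nearer of the two):
  {δ, β}: total = 1070
  {α, β}: total = 1100
  {α, δ}: total = 1303
  {α, ε}: total = 1316
  {δ, ε}: total = 1316
  {ε, β}: total = 1320
  {γ, α}: total = 1369
  {γ, δ}: total = 1444
  {γ, ε}: total = 1589
  {γ, β}: total = 1874
Best pair: {δ, β} with total 1070.

{δ, β}, total 1070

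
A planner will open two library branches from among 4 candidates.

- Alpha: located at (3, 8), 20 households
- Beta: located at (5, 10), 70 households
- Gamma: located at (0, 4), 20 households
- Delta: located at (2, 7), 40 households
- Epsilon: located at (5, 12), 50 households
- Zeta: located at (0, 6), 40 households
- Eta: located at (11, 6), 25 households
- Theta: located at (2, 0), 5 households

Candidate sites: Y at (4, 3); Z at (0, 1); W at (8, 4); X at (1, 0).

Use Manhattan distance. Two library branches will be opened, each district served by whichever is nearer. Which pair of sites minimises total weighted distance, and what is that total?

{Y, Z}, total 1945

Evaluate every pair (each demand assigned to the nearer of the two):
  {Y, Z}: total = 1945
  {Y, W}: total = 1950
  {Y, X}: total = 2055
  {Z, W}: total = 2080
  {W, X}: total = 2190
  {Z, X}: total = 2965
Best pair: {Y, Z} with total 1945.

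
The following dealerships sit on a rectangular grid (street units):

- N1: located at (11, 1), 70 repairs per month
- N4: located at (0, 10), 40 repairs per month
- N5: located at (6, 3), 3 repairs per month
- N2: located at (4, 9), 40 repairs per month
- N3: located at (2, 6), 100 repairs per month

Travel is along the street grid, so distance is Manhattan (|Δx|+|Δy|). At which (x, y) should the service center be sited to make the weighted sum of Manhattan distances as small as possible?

Manhattan distance separates: Σwᵢ(|x−xᵢ|+|y−yᵢ|) = Σwᵢ|x−xᵢ| + Σwᵢ|y−yᵢ|, so x and y are optimised independently as 1-D weighted medians.
Total weight W = 253; half = 126.5.
x-coordinate, sorted with cumulative weight:
  x=0 (N4, w=40) cum 40
  x=2 (N3, w=100) cum 140  ← median
  x=4 (N2, w=40) cum 180
  x=6 (N5, w=3) cum 183
  x=11 (N1, w=70) cum 253
⇒ x* = 2
y-coordinate, sorted with cumulative weight:
  y=1 (N1, w=70) cum 70
  y=3 (N5, w=3) cum 73
  y=6 (N3, w=100) cum 173  ← median
  y=9 (N2, w=40) cum 213
  y=10 (N4, w=40) cum 253
⇒ y* = 6

(2, 6)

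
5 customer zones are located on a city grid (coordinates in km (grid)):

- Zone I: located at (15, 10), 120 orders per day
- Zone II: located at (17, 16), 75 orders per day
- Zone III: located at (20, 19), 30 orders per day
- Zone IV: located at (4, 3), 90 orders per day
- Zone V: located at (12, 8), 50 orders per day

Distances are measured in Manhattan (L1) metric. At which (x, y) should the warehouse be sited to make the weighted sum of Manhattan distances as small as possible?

(15, 10)

Manhattan distance separates: Σwᵢ(|x−xᵢ|+|y−yᵢ|) = Σwᵢ|x−xᵢ| + Σwᵢ|y−yᵢ|, so x and y are optimised independently as 1-D weighted medians.
Total weight W = 365; half = 182.5.
x-coordinate, sorted with cumulative weight:
  x=4 (Zone IV, w=90) cum 90
  x=12 (Zone V, w=50) cum 140
  x=15 (Zone I, w=120) cum 260  ← median
  x=17 (Zone II, w=75) cum 335
  x=20 (Zone III, w=30) cum 365
⇒ x* = 15
y-coordinate, sorted with cumulative weight:
  y=3 (Zone IV, w=90) cum 90
  y=8 (Zone V, w=50) cum 140
  y=10 (Zone I, w=120) cum 260  ← median
  y=16 (Zone II, w=75) cum 335
  y=19 (Zone III, w=30) cum 365
⇒ y* = 10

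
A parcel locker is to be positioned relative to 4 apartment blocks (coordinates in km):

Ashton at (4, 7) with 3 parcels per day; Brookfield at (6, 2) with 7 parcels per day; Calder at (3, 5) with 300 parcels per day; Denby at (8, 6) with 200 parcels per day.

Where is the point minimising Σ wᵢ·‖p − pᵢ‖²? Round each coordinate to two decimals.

The minimiser of Σwᵢ‖p−pᵢ‖² is the weighted centroid p* = (Σwᵢpᵢ)/(Σwᵢ).
Σwᵢ = 510.
Σwᵢxᵢ = 3·4 + 7·6 + 300·3 + 200·8 = 2554.
Σwᵢyᵢ = 3·7 + 7·2 + 300·5 + 200·6 = 2735.
x* = 2554/510 = 5.01, y* = 2735/510 = 5.36.

(5.01, 5.36)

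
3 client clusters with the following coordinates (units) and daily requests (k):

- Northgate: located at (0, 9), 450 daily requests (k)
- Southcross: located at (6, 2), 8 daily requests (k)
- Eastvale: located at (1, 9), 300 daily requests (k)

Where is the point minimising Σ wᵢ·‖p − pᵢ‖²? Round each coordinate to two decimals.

(0.46, 8.93)

The minimiser of Σwᵢ‖p−pᵢ‖² is the weighted centroid p* = (Σwᵢpᵢ)/(Σwᵢ).
Σwᵢ = 758.
Σwᵢxᵢ = 450·0 + 8·6 + 300·1 = 348.
Σwᵢyᵢ = 450·9 + 8·2 + 300·9 = 6766.
x* = 348/758 = 0.46, y* = 6766/758 = 8.93.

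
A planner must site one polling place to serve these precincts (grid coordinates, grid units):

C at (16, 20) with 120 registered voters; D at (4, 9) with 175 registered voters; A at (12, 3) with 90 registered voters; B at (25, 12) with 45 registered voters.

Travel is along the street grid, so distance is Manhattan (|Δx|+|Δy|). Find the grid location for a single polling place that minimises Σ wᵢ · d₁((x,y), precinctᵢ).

(12, 9)

Manhattan distance separates: Σwᵢ(|x−xᵢ|+|y−yᵢ|) = Σwᵢ|x−xᵢ| + Σwᵢ|y−yᵢ|, so x and y are optimised independently as 1-D weighted medians.
Total weight W = 430; half = 215.
x-coordinate, sorted with cumulative weight:
  x=4 (D, w=175) cum 175
  x=12 (A, w=90) cum 265  ← median
  x=16 (C, w=120) cum 385
  x=25 (B, w=45) cum 430
⇒ x* = 12
y-coordinate, sorted with cumulative weight:
  y=3 (A, w=90) cum 90
  y=9 (D, w=175) cum 265  ← median
  y=12 (B, w=45) cum 310
  y=20 (C, w=120) cum 430
⇒ y* = 9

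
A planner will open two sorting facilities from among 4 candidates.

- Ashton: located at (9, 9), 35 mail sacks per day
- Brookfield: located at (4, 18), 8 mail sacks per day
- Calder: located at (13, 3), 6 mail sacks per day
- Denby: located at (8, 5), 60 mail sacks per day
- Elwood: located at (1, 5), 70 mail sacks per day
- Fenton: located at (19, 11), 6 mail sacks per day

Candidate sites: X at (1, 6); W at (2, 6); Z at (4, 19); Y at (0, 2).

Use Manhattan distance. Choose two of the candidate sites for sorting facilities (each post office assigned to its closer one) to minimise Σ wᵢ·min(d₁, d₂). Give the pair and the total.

Evaluate every pair (each demand assigned to the nearer of the two):
  {W, Z}: total = 1134
  {X, W}: total = 1168
  {X, Z}: total = 1171
  {W, Y}: total = 1238
  {X, Y}: total = 1277
  {Z, Y}: total = 1695
Best pair: {W, Z} with total 1134.

{W, Z}, total 1134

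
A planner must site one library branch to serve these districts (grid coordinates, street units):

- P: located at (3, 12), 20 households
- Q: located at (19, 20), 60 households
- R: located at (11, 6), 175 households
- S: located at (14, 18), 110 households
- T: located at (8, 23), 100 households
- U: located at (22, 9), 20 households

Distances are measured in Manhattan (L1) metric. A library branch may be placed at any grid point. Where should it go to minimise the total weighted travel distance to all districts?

(11, 18)

Manhattan distance separates: Σwᵢ(|x−xᵢ|+|y−yᵢ|) = Σwᵢ|x−xᵢ| + Σwᵢ|y−yᵢ|, so x and y are optimised independently as 1-D weighted medians.
Total weight W = 485; half = 242.5.
x-coordinate, sorted with cumulative weight:
  x=3 (P, w=20) cum 20
  x=8 (T, w=100) cum 120
  x=11 (R, w=175) cum 295  ← median
  x=14 (S, w=110) cum 405
  x=19 (Q, w=60) cum 465
  x=22 (U, w=20) cum 485
⇒ x* = 11
y-coordinate, sorted with cumulative weight:
  y=6 (R, w=175) cum 175
  y=9 (U, w=20) cum 195
  y=12 (P, w=20) cum 215
  y=18 (S, w=110) cum 325  ← median
  y=20 (Q, w=60) cum 385
  y=23 (T, w=100) cum 485
⇒ y* = 18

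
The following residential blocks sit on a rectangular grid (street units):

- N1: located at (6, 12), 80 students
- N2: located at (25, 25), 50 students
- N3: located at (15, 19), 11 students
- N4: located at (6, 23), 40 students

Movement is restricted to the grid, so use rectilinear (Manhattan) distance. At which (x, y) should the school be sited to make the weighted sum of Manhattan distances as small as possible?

Manhattan distance separates: Σwᵢ(|x−xᵢ|+|y−yᵢ|) = Σwᵢ|x−xᵢ| + Σwᵢ|y−yᵢ|, so x and y are optimised independently as 1-D weighted medians.
Total weight W = 181; half = 90.5.
x-coordinate, sorted with cumulative weight:
  x=6 (N1, w=80) cum 80
  x=6 (N4, w=40) cum 120  ← median
  x=15 (N3, w=11) cum 131
  x=25 (N2, w=50) cum 181
⇒ x* = 6
y-coordinate, sorted with cumulative weight:
  y=12 (N1, w=80) cum 80
  y=19 (N3, w=11) cum 91  ← median
  y=23 (N4, w=40) cum 131
  y=25 (N2, w=50) cum 181
⇒ y* = 19

(6, 19)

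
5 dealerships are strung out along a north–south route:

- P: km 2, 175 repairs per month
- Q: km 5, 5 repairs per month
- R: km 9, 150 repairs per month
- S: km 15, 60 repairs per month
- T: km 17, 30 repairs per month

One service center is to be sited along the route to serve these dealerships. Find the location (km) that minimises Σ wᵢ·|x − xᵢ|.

x = 9

For a sum of weighted absolute distances on a line, the optimum is the weighted median (not the mean). Total weight W = 420; half-weight = 210.
Sort by position and accumulate weight:
  km 2 (P, w=175) → cum 175
  km 5 (Q, w=5) → cum 180
  km 9 (R, w=150) → cum 330  ≥ 210 → median here
  km 15 (S, w=60) → cum 390
  km 17 (T, w=30) → cum 420
Optimal location: km 9.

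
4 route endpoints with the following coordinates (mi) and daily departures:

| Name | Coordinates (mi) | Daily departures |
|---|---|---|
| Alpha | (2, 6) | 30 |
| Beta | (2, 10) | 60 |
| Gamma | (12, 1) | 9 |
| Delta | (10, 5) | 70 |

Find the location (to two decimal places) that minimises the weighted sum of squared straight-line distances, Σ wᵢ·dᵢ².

The minimiser of Σwᵢ‖p−pᵢ‖² is the weighted centroid p* = (Σwᵢpᵢ)/(Σwᵢ).
Σwᵢ = 169.
Σwᵢxᵢ = 30·2 + 60·2 + 9·12 + 70·10 = 988.
Σwᵢyᵢ = 30·6 + 60·10 + 9·1 + 70·5 = 1139.
x* = 988/169 = 5.85, y* = 1139/169 = 6.74.

(5.85, 6.74)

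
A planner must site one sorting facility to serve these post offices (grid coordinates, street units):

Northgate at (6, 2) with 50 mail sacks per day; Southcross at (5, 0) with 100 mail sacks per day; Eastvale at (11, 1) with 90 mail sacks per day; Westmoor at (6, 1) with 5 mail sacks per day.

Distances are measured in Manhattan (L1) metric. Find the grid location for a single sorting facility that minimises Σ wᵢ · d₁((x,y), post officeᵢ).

(6, 1)

Manhattan distance separates: Σwᵢ(|x−xᵢ|+|y−yᵢ|) = Σwᵢ|x−xᵢ| + Σwᵢ|y−yᵢ|, so x and y are optimised independently as 1-D weighted medians.
Total weight W = 245; half = 122.5.
x-coordinate, sorted with cumulative weight:
  x=5 (Southcross, w=100) cum 100
  x=6 (Northgate, w=50) cum 150  ← median
  x=6 (Westmoor, w=5) cum 155
  x=11 (Eastvale, w=90) cum 245
⇒ x* = 6
y-coordinate, sorted with cumulative weight:
  y=0 (Southcross, w=100) cum 100
  y=1 (Eastvale, w=90) cum 190  ← median
  y=1 (Westmoor, w=5) cum 195
  y=2 (Northgate, w=50) cum 245
⇒ y* = 1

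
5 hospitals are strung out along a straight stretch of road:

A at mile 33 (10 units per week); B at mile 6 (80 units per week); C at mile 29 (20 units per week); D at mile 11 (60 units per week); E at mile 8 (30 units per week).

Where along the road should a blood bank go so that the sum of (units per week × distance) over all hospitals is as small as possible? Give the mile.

x = 8

For a sum of weighted absolute distances on a line, the optimum is the weighted median (not the mean). Total weight W = 200; half-weight = 100.
Sort by position and accumulate weight:
  mile 6 (B, w=80) → cum 80
  mile 8 (E, w=30) → cum 110  ≥ 100 → median here
  mile 11 (D, w=60) → cum 170
  mile 29 (C, w=20) → cum 190
  mile 33 (A, w=10) → cum 200
Optimal location: mile 8.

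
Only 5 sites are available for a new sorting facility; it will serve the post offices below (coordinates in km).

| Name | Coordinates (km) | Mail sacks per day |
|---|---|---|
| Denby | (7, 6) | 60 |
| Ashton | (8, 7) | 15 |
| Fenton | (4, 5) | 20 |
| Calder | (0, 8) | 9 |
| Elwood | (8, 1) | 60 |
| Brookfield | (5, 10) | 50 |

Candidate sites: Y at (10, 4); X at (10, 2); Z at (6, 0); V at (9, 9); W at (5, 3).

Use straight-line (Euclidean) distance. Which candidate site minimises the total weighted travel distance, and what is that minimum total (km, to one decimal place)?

Total weighted distance at each candidate:
  Y (10, 4): total = 1095.9
  X (10, 2): total = 1225.8
  Z (6, 0): total = 1308.5
  V (9, 9): total = 1149.3
  W (5, 3): total = 966.0
Minimum is at W with total 966.0 km.

W, total 966.0 km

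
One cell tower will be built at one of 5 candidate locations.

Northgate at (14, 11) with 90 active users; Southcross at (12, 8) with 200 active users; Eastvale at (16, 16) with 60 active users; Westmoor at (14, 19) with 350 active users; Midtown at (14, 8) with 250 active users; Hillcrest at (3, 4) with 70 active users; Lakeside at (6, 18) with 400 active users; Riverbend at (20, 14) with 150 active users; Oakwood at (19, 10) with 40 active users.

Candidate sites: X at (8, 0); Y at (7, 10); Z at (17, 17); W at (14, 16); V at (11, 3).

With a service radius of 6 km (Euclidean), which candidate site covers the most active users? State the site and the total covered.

Z, covering 560

Coverage radius r = 6 km; a point is covered iff (Δx)²+(Δy)² ≤ 6² = 36.
  X (8, 0): covers {none} → 0
  Y (7, 10): covers {Southcross} → 200
  Z (17, 17): covers {Eastvale, Westmoor, Riverbend} → 560
  W (14, 16): covers {Northgate, Eastvale, Westmoor} → 500
  V (11, 3): covers {Southcross, Midtown} → 450
Maximum coverage at Z: 560 active users.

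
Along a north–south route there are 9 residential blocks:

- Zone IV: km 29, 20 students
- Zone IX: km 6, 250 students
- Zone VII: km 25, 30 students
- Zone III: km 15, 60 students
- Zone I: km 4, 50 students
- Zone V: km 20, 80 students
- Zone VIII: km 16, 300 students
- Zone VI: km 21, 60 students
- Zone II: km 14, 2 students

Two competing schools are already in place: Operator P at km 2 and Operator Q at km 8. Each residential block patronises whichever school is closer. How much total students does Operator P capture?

50

The indifferent point is the midpoint (2+8)/2 = 5; residential blocks left of it (closer to Operator P at 2) go to Operator P, those right go to Operator Q.
  Zone I at 4 (w=50) → Operator P
  Zone IX at 6 (w=250) → Operator Q
  Zone II at 14 (w=2) → Operator Q
  Zone III at 15 (w=60) → Operator Q
  Zone VIII at 16 (w=300) → Operator Q
  Zone V at 20 (w=80) → Operator Q
  Zone VI at 21 (w=60) → Operator Q
  Zone VII at 25 (w=30) → Operator Q
  Zone IV at 29 (w=20) → Operator Q
Operator P captures 50; Operator Q captures 802.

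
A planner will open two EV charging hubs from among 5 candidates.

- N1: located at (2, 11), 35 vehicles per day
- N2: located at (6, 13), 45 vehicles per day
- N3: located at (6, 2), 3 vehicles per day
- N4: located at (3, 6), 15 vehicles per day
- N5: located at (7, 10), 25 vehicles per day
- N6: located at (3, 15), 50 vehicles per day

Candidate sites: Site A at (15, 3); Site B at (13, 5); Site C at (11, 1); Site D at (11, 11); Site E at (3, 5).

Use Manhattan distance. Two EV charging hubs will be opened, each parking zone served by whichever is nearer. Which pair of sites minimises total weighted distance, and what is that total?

Evaluate every pair (each demand assigned to the nearer of the two):
  {Site D, Site E}: total = 1218
  {Site A, Site E}: total = 1498
  {Site B, Site E}: total = 1498
  {Site C, Site E}: total = 1498
  {Site B, Site D}: total = 1550
  {Site C, Site D}: total = 1568
  {Site A, Site D}: total = 1580
  {Site B, Site C}: total = 2728
  {Site A, Site B}: total = 2740
  {Site A, Site C}: total = 3068
Best pair: {Site D, Site E} with total 1218.

{Site D, Site E}, total 1218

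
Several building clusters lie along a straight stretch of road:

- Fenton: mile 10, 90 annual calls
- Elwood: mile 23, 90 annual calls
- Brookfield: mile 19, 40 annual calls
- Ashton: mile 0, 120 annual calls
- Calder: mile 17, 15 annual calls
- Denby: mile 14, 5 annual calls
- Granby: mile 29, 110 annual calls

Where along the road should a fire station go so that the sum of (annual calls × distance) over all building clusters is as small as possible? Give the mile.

For a sum of weighted absolute distances on a line, the optimum is the weighted median (not the mean). Total weight W = 470; half-weight = 235.
Sort by position and accumulate weight:
  mile 0 (Ashton, w=120) → cum 120
  mile 10 (Fenton, w=90) → cum 210
  mile 14 (Denby, w=5) → cum 215
  mile 17 (Calder, w=15) → cum 230
  mile 19 (Brookfield, w=40) → cum 270  ≥ 235 → median here
  mile 23 (Elwood, w=90) → cum 360
  mile 29 (Granby, w=110) → cum 470
Optimal location: mile 19.

x = 19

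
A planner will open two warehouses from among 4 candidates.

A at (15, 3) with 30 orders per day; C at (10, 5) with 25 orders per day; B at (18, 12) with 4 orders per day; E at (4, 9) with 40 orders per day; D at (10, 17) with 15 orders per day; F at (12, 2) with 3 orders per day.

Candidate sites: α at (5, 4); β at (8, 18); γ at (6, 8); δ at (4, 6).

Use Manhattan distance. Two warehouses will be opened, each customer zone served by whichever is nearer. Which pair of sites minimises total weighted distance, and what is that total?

Evaluate every pair (each demand assigned to the nearer of the two):
  {α, β}: total = 856
  {β, γ}: total = 860
  {β, δ}: total = 860
  {α, γ}: total = 886
  {α, δ}: total = 962
  {γ, δ}: total = 1010
Best pair: {α, β} with total 856.

{α, β}, total 856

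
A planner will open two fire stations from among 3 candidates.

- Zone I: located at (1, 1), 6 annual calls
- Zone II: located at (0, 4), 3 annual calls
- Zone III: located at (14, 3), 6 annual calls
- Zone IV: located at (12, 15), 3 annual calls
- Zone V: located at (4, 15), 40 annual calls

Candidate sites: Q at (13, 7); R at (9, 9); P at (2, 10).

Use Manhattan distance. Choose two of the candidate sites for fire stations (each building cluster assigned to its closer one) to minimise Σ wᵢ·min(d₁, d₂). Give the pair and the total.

Evaluate every pair (each demand assigned to the nearer of the two):
  {Q, P}: total = 421
  {R, P}: total = 457
  {Q, R}: total = 635
Best pair: {Q, P} with total 421.

{Q, P}, total 421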